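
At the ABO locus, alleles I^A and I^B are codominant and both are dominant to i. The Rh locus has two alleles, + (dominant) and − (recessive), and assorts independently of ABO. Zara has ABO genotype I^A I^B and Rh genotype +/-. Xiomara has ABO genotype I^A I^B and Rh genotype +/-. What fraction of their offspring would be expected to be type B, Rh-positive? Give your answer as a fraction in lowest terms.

ABO cross I^A I^B × I^A I^B → offspring phenotypes: 1/4 A, 1/4 B, 1/2 AB.
Rh cross +/- × +/- → 3/4 Rh+, 1/4 Rh-.
Independent loci: P(type B, Rh-positive) = 1/4 × 3/4 = 3/16.

3/16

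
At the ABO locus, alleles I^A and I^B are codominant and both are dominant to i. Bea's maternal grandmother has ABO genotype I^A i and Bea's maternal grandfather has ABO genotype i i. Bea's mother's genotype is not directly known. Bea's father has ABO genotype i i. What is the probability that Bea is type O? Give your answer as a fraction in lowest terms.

3/4

Bea's mother's ABO genotype from I^A i × i i: 1/2 I^A i, 1/2 i i.
Crossing each possibility with the father i i and summing P(type O): 1/2·1/2 + 1/2·1 = 3/4.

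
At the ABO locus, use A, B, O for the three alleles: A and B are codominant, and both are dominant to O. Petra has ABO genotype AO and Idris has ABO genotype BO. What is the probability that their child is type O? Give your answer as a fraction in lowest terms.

ABO cross AO × BO → offspring phenotypes: 1/4 O, 1/4 A, 1/4 B, 1/4 AB.
So P(type O) = 1/4.

1/4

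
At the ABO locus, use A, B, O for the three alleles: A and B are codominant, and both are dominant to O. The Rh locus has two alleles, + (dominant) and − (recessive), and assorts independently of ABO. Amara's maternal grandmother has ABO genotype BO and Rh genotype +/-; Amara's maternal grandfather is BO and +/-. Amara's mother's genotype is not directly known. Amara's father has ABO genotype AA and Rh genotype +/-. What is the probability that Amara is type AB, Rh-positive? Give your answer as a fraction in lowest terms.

Amara's mother's ABO genotype from BO × BO: 1/4 BB, 1/2 BO, 1/4 OO.
Crossing each possibility with the father AA and summing P(type AB): 1/4·1 + 1/2·1/2 + 1/4·0 = 1/2.
Similarly for Rh via the mother's Rh distribution: P(Rh+) = 3/4.
Independent loci: 1/2 × 3/4 = 3/8.

3/8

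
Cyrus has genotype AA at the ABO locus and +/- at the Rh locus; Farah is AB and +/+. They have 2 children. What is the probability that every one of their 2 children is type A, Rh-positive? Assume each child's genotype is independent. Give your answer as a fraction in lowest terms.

ABO cross AA × AB → 1/2 A, 1/2 AB.
Rh cross +/- × +/+ → 1 Rh+; so P(type A, Rh-positive) = 1/2 × 1 = 1/2 per child.
All 2 independent: (1/2)^2 = 1/4.

1/4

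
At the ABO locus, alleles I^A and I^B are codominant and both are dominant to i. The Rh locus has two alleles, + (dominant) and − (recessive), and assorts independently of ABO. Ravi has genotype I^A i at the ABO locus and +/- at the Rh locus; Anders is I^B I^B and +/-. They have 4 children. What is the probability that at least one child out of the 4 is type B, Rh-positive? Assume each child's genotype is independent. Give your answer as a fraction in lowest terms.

3471/4096

ABO cross I^A i × I^B I^B → 1/2 B, 1/2 AB.
Rh cross +/- × +/- → 3/4 Rh+, 1/4 Rh-; so P(type B, Rh-positive) = 1/2 × 3/4 = 3/8 per child.
P(none) = (5/8)^4 = 625/4096; P(at least one) = 1 − 625/4096 = 3471/4096.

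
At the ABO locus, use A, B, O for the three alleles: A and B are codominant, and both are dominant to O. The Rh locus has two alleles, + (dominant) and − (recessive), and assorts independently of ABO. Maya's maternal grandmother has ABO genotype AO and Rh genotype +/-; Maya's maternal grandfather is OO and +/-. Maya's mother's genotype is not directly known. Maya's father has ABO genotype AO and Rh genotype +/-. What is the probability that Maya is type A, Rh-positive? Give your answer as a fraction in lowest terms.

15/32

Maya's mother's ABO genotype from AO × OO: 1/2 AO, 1/2 OO.
Crossing each possibility with the father AO and summing P(type A): 1/2·3/4 + 1/2·1/2 = 5/8.
Similarly for Rh via the mother's Rh distribution: P(Rh+) = 3/4.
Independent loci: 5/8 × 3/4 = 15/32.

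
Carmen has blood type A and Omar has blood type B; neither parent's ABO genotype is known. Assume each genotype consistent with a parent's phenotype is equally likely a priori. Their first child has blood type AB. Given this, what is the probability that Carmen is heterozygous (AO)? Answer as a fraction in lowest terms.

1/3

Possible genotypes: Carmen ∈ {AA, AO}; Omar ∈ {BB, BO}.
Weight each parental genotype pair by prior × P(type-AB child):
  AA × BB: posterior weight 4/9.
  AA × BO: posterior weight 2/9.
  AO × BB: posterior weight 2/9.
  AO × BO: posterior weight 1/9.
Sum the posterior weight over pairs where Carmen is AO: 1/3.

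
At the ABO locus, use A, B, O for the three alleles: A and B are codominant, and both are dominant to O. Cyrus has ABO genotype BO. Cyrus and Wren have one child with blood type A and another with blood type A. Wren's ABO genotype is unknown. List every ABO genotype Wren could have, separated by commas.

For each candidate genotype of Wren, check whether crossing it with BO can produce every observed child phenotype.
  AA → possible child types {A, AB} ✓
  AB → possible child types {A, B, AB} ✓
  AO → possible child types {O, A, B, AB} ✓
  BB → possible child types {B} ✗
  BO → possible child types {O, B} ✗
  OO → possible child types {O, B} ✗

AA, AB, AO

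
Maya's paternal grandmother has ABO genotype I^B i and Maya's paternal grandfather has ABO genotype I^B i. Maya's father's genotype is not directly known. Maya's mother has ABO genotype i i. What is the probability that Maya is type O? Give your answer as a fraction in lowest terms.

1/2

Maya's father's ABO genotype from I^B i × I^B i: 1/4 I^B I^B, 1/2 I^B i, 1/4 i i.
Crossing each possibility with the mother i i and summing P(type O): 1/4·0 + 1/2·1/2 + 1/4·1 = 1/2.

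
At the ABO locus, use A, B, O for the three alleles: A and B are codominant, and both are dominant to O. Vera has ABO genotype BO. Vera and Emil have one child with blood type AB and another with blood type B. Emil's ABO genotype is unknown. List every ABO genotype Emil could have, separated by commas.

For each candidate genotype of Emil, check whether crossing it with BO can produce every observed child phenotype.
  AA → possible child types {A, AB} ✗
  AB → possible child types {A, B, AB} ✓
  AO → possible child types {O, A, B, AB} ✓
  BB → possible child types {B} ✗
  BO → possible child types {O, B} ✗
  OO → possible child types {O, B} ✗

AB, AO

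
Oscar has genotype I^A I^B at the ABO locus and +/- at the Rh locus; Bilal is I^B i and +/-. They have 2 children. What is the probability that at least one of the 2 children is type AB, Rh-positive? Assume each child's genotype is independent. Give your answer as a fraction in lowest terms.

ABO cross I^A I^B × I^B i → 1/4 A, 1/2 B, 1/4 AB.
Rh cross +/- × +/- → 3/4 Rh+, 1/4 Rh-; so P(type AB, Rh-positive) = 1/4 × 3/4 = 3/16 per child.
P(none) = (13/16)^2 = 169/256; P(at least one) = 1 − 169/256 = 87/256.

87/256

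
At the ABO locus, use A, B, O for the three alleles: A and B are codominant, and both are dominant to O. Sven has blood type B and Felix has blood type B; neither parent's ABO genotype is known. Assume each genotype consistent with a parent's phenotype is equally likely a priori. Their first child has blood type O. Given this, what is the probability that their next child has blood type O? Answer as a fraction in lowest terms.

1/4

Possible genotypes: Sven ∈ {BB, BO}; Felix ∈ {BB, BO}.
Weight each parental genotype pair by prior × P(type-O child):
  BO × BO: posterior weight 1; P(next child type O) = 1/4.
Weighted sum = 1/4.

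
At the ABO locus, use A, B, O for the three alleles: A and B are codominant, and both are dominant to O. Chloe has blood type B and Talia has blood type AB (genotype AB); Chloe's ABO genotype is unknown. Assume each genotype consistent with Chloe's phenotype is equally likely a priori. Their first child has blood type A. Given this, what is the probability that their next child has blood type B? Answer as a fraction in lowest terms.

Possible genotypes: Chloe ∈ {BB, BO}; Talia ∈ {AB}.
Weight each parental genotype pair by prior × P(type-A child):
  BO × AB: posterior weight 1; P(next child type B) = 1/2.
Weighted sum = 1/2.

1/2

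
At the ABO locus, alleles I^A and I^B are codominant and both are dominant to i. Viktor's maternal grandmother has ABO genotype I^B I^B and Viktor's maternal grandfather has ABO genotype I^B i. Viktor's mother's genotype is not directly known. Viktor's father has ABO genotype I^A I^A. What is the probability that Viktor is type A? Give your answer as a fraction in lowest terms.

Viktor's mother's ABO genotype from I^B I^B × I^B i: 1/2 I^B I^B, 1/2 I^B i.
Crossing each possibility with the father I^A I^A and summing P(type A): 1/2·0 + 1/2·1/2 = 1/4.

1/4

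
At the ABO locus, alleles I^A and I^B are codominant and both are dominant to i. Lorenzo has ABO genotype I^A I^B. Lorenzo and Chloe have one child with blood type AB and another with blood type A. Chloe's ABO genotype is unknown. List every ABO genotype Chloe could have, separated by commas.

For each candidate genotype of Chloe, check whether crossing it with I^A I^B can produce every observed child phenotype.
  I^A I^A → possible child types {A, AB} ✓
  I^A I^B → possible child types {A, B, AB} ✓
  I^A i → possible child types {A, B, AB} ✓
  I^B I^B → possible child types {B, AB} ✗
  I^B i → possible child types {A, B, AB} ✓
  i i → possible child types {A, B} ✗

I^A I^A, I^A I^B, I^A i, I^B i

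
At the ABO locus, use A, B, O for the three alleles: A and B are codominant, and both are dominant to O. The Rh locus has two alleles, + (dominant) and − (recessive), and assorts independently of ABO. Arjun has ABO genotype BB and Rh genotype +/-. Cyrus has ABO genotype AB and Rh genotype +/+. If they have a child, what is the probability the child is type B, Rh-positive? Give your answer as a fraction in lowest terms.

ABO cross BB × AB → offspring phenotypes: 1/2 B, 1/2 AB.
Rh cross +/- × +/+ → 1 Rh+.
Independent loci: P(type B, Rh-positive) = 1/2 × 1 = 1/2.

1/2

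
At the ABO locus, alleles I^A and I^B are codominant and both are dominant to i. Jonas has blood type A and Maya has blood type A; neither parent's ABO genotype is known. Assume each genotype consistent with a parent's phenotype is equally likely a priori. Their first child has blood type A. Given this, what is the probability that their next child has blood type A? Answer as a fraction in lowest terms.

19/20

Possible genotypes: Jonas ∈ {I^A I^A, I^A i}; Maya ∈ {I^A I^A, I^A i}.
Weight each parental genotype pair by prior × P(type-A child):
  I^A I^A × I^A I^A: posterior weight 4/15; P(next child type A) = 1.
  I^A I^A × I^A i: posterior weight 4/15; P(next child type A) = 1.
  I^A i × I^A I^A: posterior weight 4/15; P(next child type A) = 1.
  I^A i × I^A i: posterior weight 1/5; P(next child type A) = 3/4.
Weighted sum = 19/20.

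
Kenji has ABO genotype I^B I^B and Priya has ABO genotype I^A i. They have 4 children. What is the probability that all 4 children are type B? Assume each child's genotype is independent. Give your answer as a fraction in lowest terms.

1/16

ABO cross I^B I^B × I^A i → 1/2 B, 1/2 AB.
So P(type B) = 1/2 per child.
All 4 independent: (1/2)^4 = 1/16.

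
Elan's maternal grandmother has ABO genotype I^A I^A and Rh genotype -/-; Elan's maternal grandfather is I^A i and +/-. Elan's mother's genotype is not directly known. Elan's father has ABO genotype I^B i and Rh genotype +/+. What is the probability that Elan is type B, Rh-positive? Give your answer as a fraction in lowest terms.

Elan's mother's ABO genotype from I^A I^A × I^A i: 1/2 I^A I^A, 1/2 I^A i.
Crossing each possibility with the father I^B i and summing P(type B): 1/2·0 + 1/2·1/4 = 1/8.
Similarly for Rh via the mother's Rh distribution: P(Rh+) = 1.
Independent loci: 1/8 × 1 = 1/8.

1/8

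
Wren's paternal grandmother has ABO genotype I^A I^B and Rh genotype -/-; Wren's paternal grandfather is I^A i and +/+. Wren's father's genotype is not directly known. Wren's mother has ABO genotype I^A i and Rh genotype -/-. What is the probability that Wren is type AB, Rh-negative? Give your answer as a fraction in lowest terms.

Wren's father's ABO genotype from I^A I^B × I^A i: 1/4 I^A I^A, 1/4 I^A I^B, 1/4 I^A i, 1/4 I^B i.
Crossing each possibility with the mother I^A i and summing P(type AB): 1/4·0 + 1/4·1/4 + 1/4·0 + 1/4·1/4 = 1/8.
Similarly for Rh via the father's Rh distribution: P(Rh-) = 1/2.
Independent loci: 1/8 × 1/2 = 1/16.

1/16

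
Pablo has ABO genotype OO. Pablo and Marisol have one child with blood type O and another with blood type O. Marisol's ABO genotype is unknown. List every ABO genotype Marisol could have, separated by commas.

AO, BO, OO

For each candidate genotype of Marisol, check whether crossing it with OO can produce every observed child phenotype.
  AA → possible child types {A} ✗
  AB → possible child types {A, B} ✗
  AO → possible child types {O, A} ✓
  BB → possible child types {B} ✗
  BO → possible child types {O, B} ✓
  OO → possible child types {O} ✓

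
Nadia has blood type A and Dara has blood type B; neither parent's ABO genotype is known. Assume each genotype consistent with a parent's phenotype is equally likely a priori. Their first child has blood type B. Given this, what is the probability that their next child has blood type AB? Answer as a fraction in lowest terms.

Possible genotypes: Nadia ∈ {I^A I^A, I^A i}; Dara ∈ {I^B I^B, I^B i}.
Weight each parental genotype pair by prior × P(type-B child):
  I^A i × I^B I^B: posterior weight 2/3; P(next child type AB) = 1/2.
  I^A i × I^B i: posterior weight 1/3; P(next child type AB) = 1/4.
Weighted sum = 5/12.

5/12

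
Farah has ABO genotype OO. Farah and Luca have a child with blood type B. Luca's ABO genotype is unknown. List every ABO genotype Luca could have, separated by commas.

For each candidate genotype of Luca, check whether crossing it with OO can produce every observed child phenotype.
  AA → possible child types {A} ✗
  AB → possible child types {A, B} ✓
  AO → possible child types {O, A} ✗
  BB → possible child types {B} ✓
  BO → possible child types {O, B} ✓
  OO → possible child types {O} ✗

AB, BB, BO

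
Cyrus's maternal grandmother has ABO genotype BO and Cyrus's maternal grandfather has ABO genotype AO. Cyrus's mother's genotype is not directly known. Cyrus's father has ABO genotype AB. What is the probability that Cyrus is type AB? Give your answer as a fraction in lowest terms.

1/4

Cyrus's mother's ABO genotype from BO × AO: 1/4 AB, 1/4 AO, 1/4 BO, 1/4 OO.
Crossing each possibility with the father AB and summing P(type AB): 1/4·1/2 + 1/4·1/4 + 1/4·1/4 + 1/4·0 = 1/4.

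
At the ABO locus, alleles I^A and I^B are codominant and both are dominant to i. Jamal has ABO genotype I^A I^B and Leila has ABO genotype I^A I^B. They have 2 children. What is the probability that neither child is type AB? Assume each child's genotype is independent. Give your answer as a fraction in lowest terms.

1/4

ABO cross I^A I^B × I^A I^B → 1/4 A, 1/4 B, 1/2 AB.
So P(type AB) = 1/2 per child.
P(not type AB) = 1/2 for one child; (1/2)^2 = 1/4.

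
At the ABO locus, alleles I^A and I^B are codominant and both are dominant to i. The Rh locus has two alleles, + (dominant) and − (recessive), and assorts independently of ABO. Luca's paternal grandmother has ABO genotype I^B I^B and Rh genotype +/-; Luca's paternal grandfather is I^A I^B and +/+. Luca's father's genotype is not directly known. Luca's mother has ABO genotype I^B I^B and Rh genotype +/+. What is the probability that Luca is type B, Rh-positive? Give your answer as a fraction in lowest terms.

Luca's father's ABO genotype from I^B I^B × I^A I^B: 1/2 I^A I^B, 1/2 I^B I^B.
Crossing each possibility with the mother I^B I^B and summing P(type B): 1/2·1/2 + 1/2·1 = 3/4.
Similarly for Rh via the father's Rh distribution: P(Rh+) = 1.
Independent loci: 3/4 × 1 = 3/4.

3/4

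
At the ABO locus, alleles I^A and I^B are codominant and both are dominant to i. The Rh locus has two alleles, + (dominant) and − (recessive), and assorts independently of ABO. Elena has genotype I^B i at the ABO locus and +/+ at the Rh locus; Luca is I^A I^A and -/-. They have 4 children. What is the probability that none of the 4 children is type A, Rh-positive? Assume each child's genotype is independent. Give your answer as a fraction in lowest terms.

1/16

ABO cross I^B i × I^A I^A → 1/2 A, 1/2 AB.
Rh cross +/+ × -/- → 1 Rh+; so P(type A, Rh-positive) = 1/2 × 1 = 1/2 per child.
P(not type A, Rh-positive) = 1/2 for one child; (1/2)^4 = 1/16.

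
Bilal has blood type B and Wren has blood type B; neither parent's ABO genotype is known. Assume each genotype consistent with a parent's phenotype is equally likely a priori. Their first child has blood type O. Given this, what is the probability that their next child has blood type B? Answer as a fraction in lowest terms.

3/4

Possible genotypes: Bilal ∈ {I^B I^B, I^B i}; Wren ∈ {I^B I^B, I^B i}.
Weight each parental genotype pair by prior × P(type-O child):
  I^B i × I^B i: posterior weight 1; P(next child type B) = 3/4.
Weighted sum = 3/4.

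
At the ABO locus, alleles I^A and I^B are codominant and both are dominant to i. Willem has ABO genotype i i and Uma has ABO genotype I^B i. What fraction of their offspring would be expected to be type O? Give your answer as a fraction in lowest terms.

ABO cross i i × I^B i → offspring phenotypes: 1/2 O, 1/2 B.
So P(type O) = 1/2.

1/2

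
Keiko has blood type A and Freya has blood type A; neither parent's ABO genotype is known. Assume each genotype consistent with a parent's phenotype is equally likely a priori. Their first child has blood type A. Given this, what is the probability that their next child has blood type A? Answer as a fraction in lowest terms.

19/20

Possible genotypes: Keiko ∈ {I^A I^A, I^A i}; Freya ∈ {I^A I^A, I^A i}.
Weight each parental genotype pair by prior × P(type-A child):
  I^A I^A × I^A I^A: posterior weight 4/15; P(next child type A) = 1.
  I^A I^A × I^A i: posterior weight 4/15; P(next child type A) = 1.
  I^A i × I^A I^A: posterior weight 4/15; P(next child type A) = 1.
  I^A i × I^A i: posterior weight 1/5; P(next child type A) = 3/4.
Weighted sum = 19/20.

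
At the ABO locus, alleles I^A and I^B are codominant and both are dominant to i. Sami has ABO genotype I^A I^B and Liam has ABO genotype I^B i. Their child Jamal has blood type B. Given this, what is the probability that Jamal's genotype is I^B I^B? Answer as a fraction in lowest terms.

Cross I^A I^B × I^B i → 1/4 I^A I^B, 1/4 I^A i, 1/4 I^B I^B, 1/4 I^B i.
Type-B genotypes among offspring: I^B I^B (1/4), I^B i (1/4); total 1/2.
P(I^B I^B | type B) = (1/4) / (1/2) = 1/2.

1/2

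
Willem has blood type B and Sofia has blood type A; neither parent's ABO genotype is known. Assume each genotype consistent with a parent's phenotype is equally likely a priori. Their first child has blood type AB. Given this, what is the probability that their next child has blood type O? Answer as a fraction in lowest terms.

1/36

Possible genotypes: Willem ∈ {I^B I^B, I^B i}; Sofia ∈ {I^A I^A, I^A i}.
Weight each parental genotype pair by prior × P(type-AB child):
  I^B I^B × I^A I^A: posterior weight 4/9; P(next child type O) = 0.
  I^B I^B × I^A i: posterior weight 2/9; P(next child type O) = 0.
  I^B i × I^A I^A: posterior weight 2/9; P(next child type O) = 0.
  I^B i × I^A i: posterior weight 1/9; P(next child type O) = 1/4.
Weighted sum = 1/36.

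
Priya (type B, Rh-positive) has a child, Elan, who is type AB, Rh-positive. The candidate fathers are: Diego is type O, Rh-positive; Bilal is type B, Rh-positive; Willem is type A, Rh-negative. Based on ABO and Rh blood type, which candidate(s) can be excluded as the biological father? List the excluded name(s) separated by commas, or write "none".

Diego, Bilal

A candidate is excluded only if no genotype consistent with his phenotype could produce a type AB, Rh-positive child with a type B, Rh-positive mother.
Diego (type O, Rh+): no genotype consistent with that phenotype can produce a type-AB Rh+ child with a type-B mother.
Bilal (type B, Rh+): no genotype consistent with that phenotype can produce a type-AB Rh+ child with a type-B mother.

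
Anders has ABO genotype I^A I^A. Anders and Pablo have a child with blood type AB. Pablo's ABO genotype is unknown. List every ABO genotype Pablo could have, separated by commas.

I^A I^B, I^B I^B, I^B i

For each candidate genotype of Pablo, check whether crossing it with I^A I^A can produce every observed child phenotype.
  I^A I^A → possible child types {A} ✗
  I^A I^B → possible child types {A, AB} ✓
  I^A i → possible child types {A} ✗
  I^B I^B → possible child types {AB} ✓
  I^B i → possible child types {A, AB} ✓
  i i → possible child types {A} ✗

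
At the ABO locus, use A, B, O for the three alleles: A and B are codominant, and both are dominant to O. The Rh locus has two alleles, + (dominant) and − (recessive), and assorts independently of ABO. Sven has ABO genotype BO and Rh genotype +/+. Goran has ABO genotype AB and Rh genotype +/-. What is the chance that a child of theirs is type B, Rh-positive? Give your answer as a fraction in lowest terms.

ABO cross BO × AB → offspring phenotypes: 1/4 A, 1/2 B, 1/4 AB.
Rh cross +/+ × +/- → 1 Rh+.
Independent loci: P(type B, Rh-positive) = 1/2 × 1 = 1/2.

1/2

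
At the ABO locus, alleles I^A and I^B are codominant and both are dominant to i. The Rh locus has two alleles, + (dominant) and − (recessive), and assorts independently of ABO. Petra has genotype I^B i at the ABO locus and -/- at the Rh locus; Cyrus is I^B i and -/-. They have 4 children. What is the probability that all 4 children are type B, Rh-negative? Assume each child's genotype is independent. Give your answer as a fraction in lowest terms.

81/256

ABO cross I^B i × I^B i → 1/4 O, 3/4 B.
Rh cross -/- × -/- → 1 Rh-; so P(type B, Rh-negative) = 3/4 × 1 = 3/4 per child.
All 4 independent: (3/4)^4 = 81/256.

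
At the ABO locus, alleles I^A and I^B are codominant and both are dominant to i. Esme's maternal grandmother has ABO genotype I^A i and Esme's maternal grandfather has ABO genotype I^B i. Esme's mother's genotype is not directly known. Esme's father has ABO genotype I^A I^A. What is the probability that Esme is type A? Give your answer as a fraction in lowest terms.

Esme's mother's ABO genotype from I^A i × I^B i: 1/4 I^A I^B, 1/4 I^A i, 1/4 I^B i, 1/4 i i.
Crossing each possibility with the father I^A I^A and summing P(type A): 1/4·1/2 + 1/4·1 + 1/4·1/2 + 1/4·1 = 3/4.

3/4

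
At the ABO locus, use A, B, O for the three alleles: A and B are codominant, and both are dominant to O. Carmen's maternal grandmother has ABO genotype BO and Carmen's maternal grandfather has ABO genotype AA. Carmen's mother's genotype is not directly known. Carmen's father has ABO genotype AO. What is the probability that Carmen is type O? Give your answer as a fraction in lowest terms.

Carmen's mother's ABO genotype from BO × AA: 1/2 AB, 1/2 AO.
Crossing each possibility with the father AO and summing P(type O): 1/2·0 + 1/2·1/4 = 1/8.

1/8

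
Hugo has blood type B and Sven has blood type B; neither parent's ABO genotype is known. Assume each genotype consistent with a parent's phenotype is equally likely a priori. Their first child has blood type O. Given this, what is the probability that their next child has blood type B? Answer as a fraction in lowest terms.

3/4

Possible genotypes: Hugo ∈ {I^B I^B, I^B i}; Sven ∈ {I^B I^B, I^B i}.
Weight each parental genotype pair by prior × P(type-O child):
  I^B i × I^B i: posterior weight 1; P(next child type B) = 3/4.
Weighted sum = 3/4.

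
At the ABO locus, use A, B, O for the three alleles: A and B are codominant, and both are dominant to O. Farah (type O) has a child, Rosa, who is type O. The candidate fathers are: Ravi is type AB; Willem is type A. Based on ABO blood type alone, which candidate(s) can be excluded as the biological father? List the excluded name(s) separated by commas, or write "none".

Ravi

A candidate is excluded only if no genotype consistent with his phenotype could produce a type O child with a type O mother.
Ravi (type AB): no genotype consistent with that phenotype can produce a type-O child with a type-O mother.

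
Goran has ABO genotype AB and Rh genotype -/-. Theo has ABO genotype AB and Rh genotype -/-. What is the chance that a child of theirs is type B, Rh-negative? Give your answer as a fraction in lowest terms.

1/4

ABO cross AB × AB → offspring phenotypes: 1/4 A, 1/4 B, 1/2 AB.
Rh cross -/- × -/- → 1 Rh-.
Independent loci: P(type B, Rh-negative) = 1/4 × 1 = 1/4.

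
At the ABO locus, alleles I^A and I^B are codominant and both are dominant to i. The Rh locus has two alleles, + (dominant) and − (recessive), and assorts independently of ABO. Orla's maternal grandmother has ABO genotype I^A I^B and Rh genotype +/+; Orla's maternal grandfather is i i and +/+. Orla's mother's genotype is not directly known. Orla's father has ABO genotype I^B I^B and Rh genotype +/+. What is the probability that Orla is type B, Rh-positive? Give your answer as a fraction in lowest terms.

3/4

Orla's mother's ABO genotype from I^A I^B × i i: 1/2 I^A i, 1/2 I^B i.
Crossing each possibility with the father I^B I^B and summing P(type B): 1/2·1/2 + 1/2·1 = 3/4.
Similarly for Rh via the mother's Rh distribution: P(Rh+) = 1.
Independent loci: 3/4 × 1 = 3/4.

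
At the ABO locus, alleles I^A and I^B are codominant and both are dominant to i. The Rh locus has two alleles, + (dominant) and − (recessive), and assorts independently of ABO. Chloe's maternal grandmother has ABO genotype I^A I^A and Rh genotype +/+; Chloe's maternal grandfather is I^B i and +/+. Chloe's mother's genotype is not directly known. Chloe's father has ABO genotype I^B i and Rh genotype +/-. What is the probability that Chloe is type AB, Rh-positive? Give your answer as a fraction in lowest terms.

Chloe's mother's ABO genotype from I^A I^A × I^B i: 1/2 I^A I^B, 1/2 I^A i.
Crossing each possibility with the father I^B i and summing P(type AB): 1/2·1/4 + 1/2·1/4 = 1/4.
Similarly for Rh via the mother's Rh distribution: P(Rh+) = 1.
Independent loci: 1/4 × 1 = 1/4.

1/4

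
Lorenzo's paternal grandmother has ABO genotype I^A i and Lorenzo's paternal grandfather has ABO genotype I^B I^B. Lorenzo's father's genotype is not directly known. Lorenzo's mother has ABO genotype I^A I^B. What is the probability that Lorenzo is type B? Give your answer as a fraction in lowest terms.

Lorenzo's father's ABO genotype from I^A i × I^B I^B: 1/2 I^A I^B, 1/2 I^B i.
Crossing each possibility with the mother I^A I^B and summing P(type B): 1/2·1/4 + 1/2·1/2 = 3/8.

3/8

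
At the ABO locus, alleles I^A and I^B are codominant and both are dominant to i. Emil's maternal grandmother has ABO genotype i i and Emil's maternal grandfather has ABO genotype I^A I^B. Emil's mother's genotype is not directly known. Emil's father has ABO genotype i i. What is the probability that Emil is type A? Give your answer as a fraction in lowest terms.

1/4

Emil's mother's ABO genotype from i i × I^A I^B: 1/2 I^A i, 1/2 I^B i.
Crossing each possibility with the father i i and summing P(type A): 1/2·1/2 + 1/2·0 = 1/4.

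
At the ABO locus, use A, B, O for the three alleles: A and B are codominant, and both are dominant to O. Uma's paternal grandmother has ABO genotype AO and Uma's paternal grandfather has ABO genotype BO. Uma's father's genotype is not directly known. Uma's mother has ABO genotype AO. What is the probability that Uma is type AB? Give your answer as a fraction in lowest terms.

1/8

Uma's father's ABO genotype from AO × BO: 1/4 AB, 1/4 AO, 1/4 BO, 1/4 OO.
Crossing each possibility with the mother AO and summing P(type AB): 1/4·1/4 + 1/4·0 + 1/4·1/4 + 1/4·0 = 1/8.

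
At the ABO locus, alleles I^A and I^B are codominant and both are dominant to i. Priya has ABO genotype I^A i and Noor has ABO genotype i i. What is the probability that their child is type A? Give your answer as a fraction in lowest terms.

ABO cross I^A i × i i → offspring phenotypes: 1/2 O, 1/2 A.
So P(type A) = 1/2.

1/2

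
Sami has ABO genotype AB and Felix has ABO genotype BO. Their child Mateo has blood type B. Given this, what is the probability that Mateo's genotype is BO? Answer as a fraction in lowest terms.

1/2

Cross AB × BO → 1/4 AB, 1/4 AO, 1/4 BB, 1/4 BO.
Type-B genotypes among offspring: BB (1/4), BO (1/4); total 1/2.
P(BO | type B) = (1/4) / (1/2) = 1/2.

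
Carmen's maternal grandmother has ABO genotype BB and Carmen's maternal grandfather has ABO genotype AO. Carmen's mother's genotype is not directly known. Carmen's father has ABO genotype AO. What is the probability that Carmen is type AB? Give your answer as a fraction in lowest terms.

1/4

Carmen's mother's ABO genotype from BB × AO: 1/2 AB, 1/2 BO.
Crossing each possibility with the father AO and summing P(type AB): 1/2·1/4 + 1/2·1/4 = 1/4.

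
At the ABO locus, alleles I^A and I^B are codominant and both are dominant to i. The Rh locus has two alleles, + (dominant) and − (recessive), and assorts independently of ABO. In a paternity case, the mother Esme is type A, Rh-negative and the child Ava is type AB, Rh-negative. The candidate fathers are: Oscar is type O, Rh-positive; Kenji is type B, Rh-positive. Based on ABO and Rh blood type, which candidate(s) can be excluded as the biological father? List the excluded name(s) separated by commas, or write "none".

A candidate is excluded only if no genotype consistent with his phenotype could produce a type AB, Rh-negative child with a type A, Rh-negative mother.
Oscar (type O, Rh+): no genotype consistent with that phenotype can produce a type-AB Rh- child with a type-A mother.

Oscar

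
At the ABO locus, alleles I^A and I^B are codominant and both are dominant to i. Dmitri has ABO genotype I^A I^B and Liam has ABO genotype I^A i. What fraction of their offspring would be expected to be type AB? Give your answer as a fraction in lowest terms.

1/4

ABO cross I^A I^B × I^A i → offspring phenotypes: 1/2 A, 1/4 B, 1/4 AB.
So P(type AB) = 1/4.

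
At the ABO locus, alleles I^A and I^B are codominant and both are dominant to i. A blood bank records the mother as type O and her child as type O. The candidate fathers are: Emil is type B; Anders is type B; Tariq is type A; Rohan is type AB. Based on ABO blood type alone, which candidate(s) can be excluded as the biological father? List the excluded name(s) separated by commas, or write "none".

Rohan

A candidate is excluded only if no genotype consistent with his phenotype could produce a type O child with a type O mother.
Rohan (type AB): no genotype consistent with that phenotype can produce a type-O child with a type-O mother.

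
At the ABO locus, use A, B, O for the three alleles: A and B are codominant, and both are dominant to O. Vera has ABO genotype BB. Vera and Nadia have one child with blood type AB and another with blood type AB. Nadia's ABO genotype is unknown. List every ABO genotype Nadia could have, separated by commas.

AA, AB, AO

For each candidate genotype of Nadia, check whether crossing it with BB can produce every observed child phenotype.
  AA → possible child types {AB} ✓
  AB → possible child types {B, AB} ✓
  AO → possible child types {B, AB} ✓
  BB → possible child types {B} ✗
  BO → possible child types {B} ✗
  OO → possible child types {B} ✗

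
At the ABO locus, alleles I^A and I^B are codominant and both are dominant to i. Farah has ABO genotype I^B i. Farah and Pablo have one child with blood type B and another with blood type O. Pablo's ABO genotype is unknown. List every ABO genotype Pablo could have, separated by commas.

I^A i, I^B i, i i

For each candidate genotype of Pablo, check whether crossing it with I^B i can produce every observed child phenotype.
  I^A I^A → possible child types {A, AB} ✗
  I^A I^B → possible child types {A, B, AB} ✗
  I^A i → possible child types {O, A, B, AB} ✓
  I^B I^B → possible child types {B} ✗
  I^B i → possible child types {O, B} ✓
  i i → possible child types {O, B} ✓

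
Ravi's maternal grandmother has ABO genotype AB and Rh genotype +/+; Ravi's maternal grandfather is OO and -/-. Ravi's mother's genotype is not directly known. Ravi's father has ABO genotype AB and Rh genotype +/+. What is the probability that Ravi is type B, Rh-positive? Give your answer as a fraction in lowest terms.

Ravi's mother's ABO genotype from AB × OO: 1/2 AO, 1/2 BO.
Crossing each possibility with the father AB and summing P(type B): 1/2·1/4 + 1/2·1/2 = 3/8.
Similarly for Rh via the mother's Rh distribution: P(Rh+) = 1.
Independent loci: 3/8 × 1 = 3/8.

3/8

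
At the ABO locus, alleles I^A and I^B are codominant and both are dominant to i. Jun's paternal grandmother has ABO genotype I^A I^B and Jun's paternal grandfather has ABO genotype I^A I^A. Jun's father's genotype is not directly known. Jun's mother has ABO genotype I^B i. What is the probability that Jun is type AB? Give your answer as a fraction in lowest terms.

Jun's father's ABO genotype from I^A I^B × I^A I^A: 1/2 I^A I^A, 1/2 I^A I^B.
Crossing each possibility with the mother I^B i and summing P(type AB): 1/2·1/2 + 1/2·1/4 = 3/8.

3/8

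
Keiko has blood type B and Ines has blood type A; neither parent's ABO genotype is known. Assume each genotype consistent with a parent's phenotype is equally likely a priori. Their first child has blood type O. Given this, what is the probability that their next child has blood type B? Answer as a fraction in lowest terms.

Possible genotypes: Keiko ∈ {I^B I^B, I^B i}; Ines ∈ {I^A I^A, I^A i}.
Weight each parental genotype pair by prior × P(type-O child):
  I^B i × I^A i: posterior weight 1; P(next child type B) = 1/4.
Weighted sum = 1/4.

1/4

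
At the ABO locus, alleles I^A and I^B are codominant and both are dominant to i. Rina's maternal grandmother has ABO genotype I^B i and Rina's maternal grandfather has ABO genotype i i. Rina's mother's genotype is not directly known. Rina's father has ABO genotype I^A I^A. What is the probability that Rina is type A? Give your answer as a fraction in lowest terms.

Rina's mother's ABO genotype from I^B i × i i: 1/2 I^B i, 1/2 i i.
Crossing each possibility with the father I^A I^A and summing P(type A): 1/2·1/2 + 1/2·1 = 3/4.

3/4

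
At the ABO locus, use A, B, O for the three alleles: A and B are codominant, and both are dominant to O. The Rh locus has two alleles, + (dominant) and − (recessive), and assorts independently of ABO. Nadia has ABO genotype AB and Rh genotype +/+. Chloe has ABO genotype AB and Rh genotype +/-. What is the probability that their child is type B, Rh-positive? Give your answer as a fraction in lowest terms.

ABO cross AB × AB → offspring phenotypes: 1/4 A, 1/4 B, 1/2 AB.
Rh cross +/+ × +/- → 1 Rh+.
Independent loci: P(type B, Rh-positive) = 1/4 × 1 = 1/4.

1/4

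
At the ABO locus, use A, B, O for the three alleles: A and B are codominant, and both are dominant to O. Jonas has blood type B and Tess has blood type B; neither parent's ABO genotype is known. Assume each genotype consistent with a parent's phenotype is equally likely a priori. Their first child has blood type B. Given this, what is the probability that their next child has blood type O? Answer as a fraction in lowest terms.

Possible genotypes: Jonas ∈ {BB, BO}; Tess ∈ {BB, BO}.
Weight each parental genotype pair by prior × P(type-B child):
  BB × BB: posterior weight 4/15; P(next child type O) = 0.
  BB × BO: posterior weight 4/15; P(next child type O) = 0.
  BO × BB: posterior weight 4/15; P(next child type O) = 0.
  BO × BO: posterior weight 1/5; P(next child type O) = 1/4.
Weighted sum = 1/20.

1/20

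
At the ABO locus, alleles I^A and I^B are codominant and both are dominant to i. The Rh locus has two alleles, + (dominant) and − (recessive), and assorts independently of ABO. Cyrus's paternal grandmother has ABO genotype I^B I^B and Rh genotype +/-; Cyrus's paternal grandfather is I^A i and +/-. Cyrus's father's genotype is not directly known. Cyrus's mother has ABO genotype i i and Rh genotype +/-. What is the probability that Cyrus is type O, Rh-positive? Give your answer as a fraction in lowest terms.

Cyrus's father's ABO genotype from I^B I^B × I^A i: 1/2 I^A I^B, 1/2 I^B i.
Crossing each possibility with the mother i i and summing P(type O): 1/2·0 + 1/2·1/2 = 1/4.
Similarly for Rh via the father's Rh distribution: P(Rh+) = 3/4.
Independent loci: 1/4 × 3/4 = 3/16.

3/16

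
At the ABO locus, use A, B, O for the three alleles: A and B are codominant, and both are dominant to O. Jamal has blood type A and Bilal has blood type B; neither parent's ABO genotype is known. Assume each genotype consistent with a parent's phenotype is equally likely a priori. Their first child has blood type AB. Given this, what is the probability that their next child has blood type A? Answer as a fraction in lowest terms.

5/36

Possible genotypes: Jamal ∈ {AA, AO}; Bilal ∈ {BB, BO}.
Weight each parental genotype pair by prior × P(type-AB child):
  AA × BB: posterior weight 4/9; P(next child type A) = 0.
  AA × BO: posterior weight 2/9; P(next child type A) = 1/2.
  AO × BB: posterior weight 2/9; P(next child type A) = 0.
  AO × BO: posterior weight 1/9; P(next child type A) = 1/4.
Weighted sum = 5/36.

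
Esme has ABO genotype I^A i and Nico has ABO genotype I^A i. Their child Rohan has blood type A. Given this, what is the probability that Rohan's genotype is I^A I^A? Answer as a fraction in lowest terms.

1/3

Cross I^A i × I^A i → 1/4 I^A I^A, 1/2 I^A i, 1/4 i i.
Type-A genotypes among offspring: I^A I^A (1/4), I^A i (1/2); total 3/4.
P(I^A I^A | type A) = (1/4) / (3/4) = 1/3.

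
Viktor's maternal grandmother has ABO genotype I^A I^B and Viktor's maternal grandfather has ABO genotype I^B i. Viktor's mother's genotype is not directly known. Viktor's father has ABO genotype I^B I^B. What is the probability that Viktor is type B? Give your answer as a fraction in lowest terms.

3/4

Viktor's mother's ABO genotype from I^A I^B × I^B i: 1/4 I^A I^B, 1/4 I^A i, 1/4 I^B I^B, 1/4 I^B i.
Crossing each possibility with the father I^B I^B and summing P(type B): 1/4·1/2 + 1/4·1/2 + 1/4·1 + 1/4·1 = 3/4.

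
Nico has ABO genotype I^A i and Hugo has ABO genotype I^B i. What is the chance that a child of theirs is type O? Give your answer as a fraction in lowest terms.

1/4

ABO cross I^A i × I^B i → offspring phenotypes: 1/4 O, 1/4 A, 1/4 B, 1/4 AB.
So P(type O) = 1/4.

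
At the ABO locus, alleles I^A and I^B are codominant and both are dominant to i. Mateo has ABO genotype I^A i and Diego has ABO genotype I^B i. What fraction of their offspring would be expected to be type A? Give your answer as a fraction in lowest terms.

ABO cross I^A i × I^B i → offspring phenotypes: 1/4 O, 1/4 A, 1/4 B, 1/4 AB.
So P(type A) = 1/4.

1/4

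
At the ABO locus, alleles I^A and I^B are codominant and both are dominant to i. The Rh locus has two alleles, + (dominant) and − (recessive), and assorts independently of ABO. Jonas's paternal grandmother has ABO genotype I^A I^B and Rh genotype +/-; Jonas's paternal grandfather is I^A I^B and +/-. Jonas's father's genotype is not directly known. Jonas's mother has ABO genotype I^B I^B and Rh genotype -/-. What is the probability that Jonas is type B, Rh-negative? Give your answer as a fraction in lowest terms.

1/4

Jonas's father's ABO genotype from I^A I^B × I^A I^B: 1/4 I^A I^A, 1/2 I^A I^B, 1/4 I^B I^B.
Crossing each possibility with the mother I^B I^B and summing P(type B): 1/4·0 + 1/2·1/2 + 1/4·1 = 1/2.
Similarly for Rh via the father's Rh distribution: P(Rh-) = 1/2.
Independent loci: 1/2 × 1/2 = 1/4.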